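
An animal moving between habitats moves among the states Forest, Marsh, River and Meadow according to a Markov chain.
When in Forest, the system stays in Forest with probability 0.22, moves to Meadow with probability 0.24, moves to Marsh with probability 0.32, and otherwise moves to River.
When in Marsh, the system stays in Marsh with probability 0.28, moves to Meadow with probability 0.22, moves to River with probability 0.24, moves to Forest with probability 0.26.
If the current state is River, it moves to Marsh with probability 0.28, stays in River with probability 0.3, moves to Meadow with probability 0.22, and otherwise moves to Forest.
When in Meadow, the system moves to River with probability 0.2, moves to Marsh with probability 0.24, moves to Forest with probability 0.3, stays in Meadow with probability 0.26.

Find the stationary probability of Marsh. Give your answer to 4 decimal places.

0.2804

Let the stationary distribution be π with π = πP and π_1 + π_2 + π_3 + π_4 = 1.
π_1 = 0.22·π_1 + 0.26·π_2 + 0.2·π_3 + 0.3·π_4
π_2 = 0.32·π_1 + 0.28·π_2 + 0.28·π_3 + 0.24·π_4
π_3 = 0.22·π_1 + 0.24·π_2 + 0.3·π_3 + 0.2·π_4
Solving with the normalization constraint gives π = (0.2452, 0.2804, 0.2401, 0.2343).
So the stationary probability of Marsh is 0.2804.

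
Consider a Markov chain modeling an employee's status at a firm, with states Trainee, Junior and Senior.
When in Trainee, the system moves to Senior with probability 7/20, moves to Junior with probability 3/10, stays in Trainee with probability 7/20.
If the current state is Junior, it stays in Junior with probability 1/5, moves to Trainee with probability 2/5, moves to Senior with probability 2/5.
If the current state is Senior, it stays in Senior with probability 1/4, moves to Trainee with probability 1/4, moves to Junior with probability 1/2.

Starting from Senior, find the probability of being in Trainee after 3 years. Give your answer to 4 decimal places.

Propagate the distribution vector 3 years from Senior.
After 0 years: (0.0000, 0.0000, 1.0000)
After 1 year: (0.2500, 0.5000, 0.2500)
After 2 years: (0.3500, 0.3000, 0.3500)
After 3 years: (0.3300, 0.3400, 0.3300)
P(in Trainee after 3 years) = 0.3300

0.3300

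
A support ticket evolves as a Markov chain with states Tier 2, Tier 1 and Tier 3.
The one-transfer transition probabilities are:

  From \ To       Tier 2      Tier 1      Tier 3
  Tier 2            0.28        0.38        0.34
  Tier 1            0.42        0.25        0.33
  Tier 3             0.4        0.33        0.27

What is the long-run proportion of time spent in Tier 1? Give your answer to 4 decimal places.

Let the stationary distribution be π with π = πP and π_1 + π_2 + π_3 = 1.
π_1 = 0.28·π_1 + 0.42·π_2 + 0.4·π_3
π_2 = 0.38·π_1 + 0.25·π_2 + 0.33·π_3
Solving with the normalization constraint gives π = (0.3629, 0.3224, 0.3147).
So the stationary probability of Tier 1 is 0.3224.

0.3224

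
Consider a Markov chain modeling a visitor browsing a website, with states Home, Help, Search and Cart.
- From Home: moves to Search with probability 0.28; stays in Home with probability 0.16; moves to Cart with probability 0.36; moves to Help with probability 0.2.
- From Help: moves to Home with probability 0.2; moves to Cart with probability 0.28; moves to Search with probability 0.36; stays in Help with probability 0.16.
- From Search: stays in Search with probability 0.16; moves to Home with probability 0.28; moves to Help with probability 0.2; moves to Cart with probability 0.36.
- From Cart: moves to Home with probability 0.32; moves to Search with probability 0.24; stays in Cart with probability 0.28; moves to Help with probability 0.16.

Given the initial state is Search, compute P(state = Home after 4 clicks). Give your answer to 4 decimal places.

Propagate the distribution vector 4 clicks from Search.
After 0 clicks: (0.0000, 0.0000, 1.0000, 0.0000)
After 1 click: (0.2800, 0.2000, 0.1600, 0.3600)
After 2 clicks: (0.2448, 0.1776, 0.2624, 0.3152)
After 3 clicks: (0.2490, 0.1803, 0.2501, 0.3206)
After 4 clicks: (0.2485, 0.1800, 0.2516, 0.3199)
P(in Home after 4 clicks) = 0.2485

0.2485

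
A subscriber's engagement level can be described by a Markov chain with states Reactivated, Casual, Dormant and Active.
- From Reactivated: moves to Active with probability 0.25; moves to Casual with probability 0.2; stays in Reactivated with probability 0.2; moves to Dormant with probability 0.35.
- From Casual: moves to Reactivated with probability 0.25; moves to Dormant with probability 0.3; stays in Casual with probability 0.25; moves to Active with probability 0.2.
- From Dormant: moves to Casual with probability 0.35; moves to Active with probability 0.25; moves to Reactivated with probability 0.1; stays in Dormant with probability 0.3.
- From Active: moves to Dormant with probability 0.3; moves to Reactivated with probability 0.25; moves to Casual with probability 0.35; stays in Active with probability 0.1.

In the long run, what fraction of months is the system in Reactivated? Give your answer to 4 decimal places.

Let the stationary distribution be π with π = πP and π_1 + π_2 + π_3 + π_4 = 1.
π_1 = 0.2·π_1 + 0.25·π_2 + 0.1·π_3 + 0.25·π_4
π_2 = 0.2·π_1 + 0.25·π_2 + 0.35·π_3 + 0.35·π_4
π_3 = 0.35·π_1 + 0.3·π_2 + 0.3·π_3 + 0.3·π_4
Solving with the normalization constraint gives π = (0.1939, 0.2917, 0.3097, 0.2047).
So the stationary probability of Reactivated is 0.1939.

0.1939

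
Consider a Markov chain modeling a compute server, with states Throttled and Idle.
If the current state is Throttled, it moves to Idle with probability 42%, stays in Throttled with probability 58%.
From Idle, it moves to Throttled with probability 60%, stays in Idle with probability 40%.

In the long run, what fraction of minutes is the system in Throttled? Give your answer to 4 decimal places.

0.5882

Let the stationary distribution be π with π = πP and π_1 + π_2 = 1.
π_1 = 0.58·π_1 + 0.6·π_2
Solving with the normalization constraint gives π = (0.5882, 0.4118).
So the stationary probability of Throttled is 0.5882.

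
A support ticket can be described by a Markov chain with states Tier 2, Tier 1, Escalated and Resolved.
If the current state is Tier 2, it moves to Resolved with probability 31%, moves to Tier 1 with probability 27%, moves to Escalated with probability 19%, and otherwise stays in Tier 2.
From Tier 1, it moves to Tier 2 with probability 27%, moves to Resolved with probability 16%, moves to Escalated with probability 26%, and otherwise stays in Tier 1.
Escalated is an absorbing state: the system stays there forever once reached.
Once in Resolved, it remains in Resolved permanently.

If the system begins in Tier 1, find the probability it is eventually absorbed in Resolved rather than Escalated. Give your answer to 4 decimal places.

Let h(s) be the probability of absorption at Resolved starting from transient state s. Then h(Resolved) = 1 and h(Escalated) = 0. By first-step analysis:
h(Tier 2) = 0.23·h(Tier 2) + 0.27·h(Tier 1) + 0.19·0 + 0.31·1
h(Tier 1) = 0.27·h(Tier 2) + 0.31·h(Tier 1) + 0.26·0 + 0.16·1
Solving: h(Tier 2) = 0.5609, h(Tier 1) = 0.4514.
Starting from Tier 1, the probability is 0.4514.

0.4514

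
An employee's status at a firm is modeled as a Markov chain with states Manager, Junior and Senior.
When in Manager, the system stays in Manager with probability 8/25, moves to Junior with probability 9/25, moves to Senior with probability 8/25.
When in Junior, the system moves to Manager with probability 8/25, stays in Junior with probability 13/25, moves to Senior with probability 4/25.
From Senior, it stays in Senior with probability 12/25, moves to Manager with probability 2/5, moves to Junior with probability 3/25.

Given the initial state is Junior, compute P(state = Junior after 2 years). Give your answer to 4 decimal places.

0.4048

Sum over the intermediate state after 1 year:
P = P(Junior→Manager)·P(Manager→Junior) + P(Junior→Junior)·P(Junior→Junior) + P(Junior→Senior)·P(Senior→Junior)
  = 0.32×0.36 + 0.52×0.52 + 0.16×0.12
  = 0.1152 + 0.2704 + 0.0192 = 0.4048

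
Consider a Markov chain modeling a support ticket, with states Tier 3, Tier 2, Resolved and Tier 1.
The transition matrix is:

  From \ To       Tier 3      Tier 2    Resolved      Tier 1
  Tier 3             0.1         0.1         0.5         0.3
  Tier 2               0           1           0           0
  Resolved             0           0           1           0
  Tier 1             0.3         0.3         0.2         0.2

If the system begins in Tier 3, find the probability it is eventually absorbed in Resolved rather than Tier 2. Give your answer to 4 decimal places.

0.7302

Let h(s) be the probability of absorption at Resolved starting from transient state s. Then h(Resolved) = 1 and h(Tier 2) = 0. By first-step analysis:
h(Tier 3) = 0.1·h(Tier 3) + 0.1·0 + 0.5·1 + 0.3·h(Tier 1)
h(Tier 1) = 0.3·h(Tier 3) + 0.3·0 + 0.2·1 + 0.2·h(Tier 1)
Solving: h(Tier 3) = 0.7302, h(Tier 1) = 0.5238.
Starting from Tier 3, the probability is 0.7302.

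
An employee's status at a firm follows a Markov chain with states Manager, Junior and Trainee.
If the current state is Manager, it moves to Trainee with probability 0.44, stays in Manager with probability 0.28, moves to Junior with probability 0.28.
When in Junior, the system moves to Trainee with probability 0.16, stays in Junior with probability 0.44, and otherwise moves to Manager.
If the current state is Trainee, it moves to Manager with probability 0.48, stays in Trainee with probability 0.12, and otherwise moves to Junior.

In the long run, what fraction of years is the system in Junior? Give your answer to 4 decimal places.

0.3697

Let the stationary distribution be π with π = πP and π_1 + π_2 + π_3 = 1.
π_1 = 0.28·π_1 + 0.4·π_2 + 0.48·π_3
π_2 = 0.28·π_1 + 0.44·π_2 + 0.4·π_3
Solving with the normalization constraint gives π = (0.3754, 0.3697, 0.2549).
So the stationary probability of Junior is 0.3697.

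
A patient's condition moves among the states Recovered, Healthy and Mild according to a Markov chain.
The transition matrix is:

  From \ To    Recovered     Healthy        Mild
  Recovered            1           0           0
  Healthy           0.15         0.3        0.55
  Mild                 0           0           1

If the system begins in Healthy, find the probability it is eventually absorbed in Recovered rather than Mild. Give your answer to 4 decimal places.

Let h(s) be the probability of absorption at Recovered starting from transient state s. Then h(Recovered) = 1 and h(Mild) = 0. By first-step analysis:
h(Healthy) = 0.15·1 + 0.3·h(Healthy) + 0.55·0
Solving: h(Healthy) = 0.2143.
Starting from Healthy, the probability is 0.2143.

0.2143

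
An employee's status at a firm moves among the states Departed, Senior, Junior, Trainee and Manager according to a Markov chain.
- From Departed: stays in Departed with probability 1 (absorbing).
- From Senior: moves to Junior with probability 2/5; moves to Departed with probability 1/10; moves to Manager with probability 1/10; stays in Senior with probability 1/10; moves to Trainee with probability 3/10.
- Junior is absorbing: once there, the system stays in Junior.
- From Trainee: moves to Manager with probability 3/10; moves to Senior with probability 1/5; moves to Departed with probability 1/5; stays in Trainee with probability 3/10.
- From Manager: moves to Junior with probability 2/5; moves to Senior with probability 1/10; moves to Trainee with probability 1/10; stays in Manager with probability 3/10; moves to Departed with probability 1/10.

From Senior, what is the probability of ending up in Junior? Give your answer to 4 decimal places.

Let h(s) be the probability of absorption at Junior starting from transient state s. Then h(Junior) = 1 and h(Departed) = 0. By first-step analysis:
h(Senior) = 0.1·0 + 0.1·h(Senior) + 0.4·1 + 0.3·h(Trainee) + 0.1·h(Manager)
h(Trainee) = 0.2·0 + 0.2·h(Senior) + 0.3·h(Trainee) + 0.3·h(Manager)
h(Manager) = 0.1·0 + 0.1·h(Senior) + 0.4·1 + 0.1·h(Trainee) + 0.3·h(Manager)
Solving: h(Senior) = 0.7006, h(Trainee) = 0.5198, h(Manager) = 0.7458.
Starting from Senior, the probability is 0.7006.

0.7006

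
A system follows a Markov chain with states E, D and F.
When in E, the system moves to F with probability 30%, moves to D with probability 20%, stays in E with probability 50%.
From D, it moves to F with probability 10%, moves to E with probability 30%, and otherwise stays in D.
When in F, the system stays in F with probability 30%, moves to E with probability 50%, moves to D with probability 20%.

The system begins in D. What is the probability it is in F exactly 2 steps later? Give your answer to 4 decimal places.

0.1800

Sum over the intermediate state after 1 step:
P = P(D→E)·P(E→F) + P(D→D)·P(D→F) + P(D→F)·P(F→F)
  = 0.3×0.3 + 0.6×0.1 + 0.1×0.3
  = 0.0900 + 0.0600 + 0.0300 = 0.1800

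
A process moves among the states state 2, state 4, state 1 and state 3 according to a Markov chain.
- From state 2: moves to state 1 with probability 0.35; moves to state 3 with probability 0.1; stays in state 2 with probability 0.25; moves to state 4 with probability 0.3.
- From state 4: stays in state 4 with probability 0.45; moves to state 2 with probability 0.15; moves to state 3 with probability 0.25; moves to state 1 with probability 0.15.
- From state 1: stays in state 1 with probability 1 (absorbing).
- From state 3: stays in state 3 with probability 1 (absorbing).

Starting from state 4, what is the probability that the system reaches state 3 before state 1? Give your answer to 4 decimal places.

0.5510

Let h(s) be the probability of absorption at state 3 starting from transient state s. Then h(state 3) = 1 and h(state 1) = 0. By first-step analysis:
h(state 2) = 0.25·h(state 2) + 0.3·h(state 4) + 0.35·0 + 0.1·1
h(state 4) = 0.15·h(state 2) + 0.45·h(state 4) + 0.15·0 + 0.25·1
Solving: h(state 2) = 0.3537, h(state 4) = 0.5510.
Starting from state 4, the probability is 0.5510.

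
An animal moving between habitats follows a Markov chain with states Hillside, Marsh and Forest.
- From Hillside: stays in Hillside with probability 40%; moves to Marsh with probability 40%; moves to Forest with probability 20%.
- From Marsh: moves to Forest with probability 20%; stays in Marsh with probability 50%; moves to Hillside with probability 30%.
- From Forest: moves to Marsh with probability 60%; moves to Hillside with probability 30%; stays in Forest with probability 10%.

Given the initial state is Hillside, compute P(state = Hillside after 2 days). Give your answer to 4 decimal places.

Sum over the intermediate state after 1 day:
P = P(Hillside→Hillside)·P(Hillside→Hillside) + P(Hillside→Marsh)·P(Marsh→Hillside) + P(Hillside→Forest)·P(Forest→Hillside)
  = 0.4×0.4 + 0.4×0.3 + 0.2×0.3
  = 0.1600 + 0.1200 + 0.0600 = 0.3400

0.3400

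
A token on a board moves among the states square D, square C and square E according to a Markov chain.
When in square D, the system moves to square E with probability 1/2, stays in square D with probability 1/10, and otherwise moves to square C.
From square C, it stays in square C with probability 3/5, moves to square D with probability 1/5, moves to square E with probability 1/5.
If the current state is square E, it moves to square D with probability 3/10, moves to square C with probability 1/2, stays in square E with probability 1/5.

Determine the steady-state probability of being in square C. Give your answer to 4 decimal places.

Let the stationary distribution be π with π = πP and π_1 + π_2 + π_3 = 1.
π_1 = 0.1·π_1 + 0.2·π_2 + 0.3·π_3
π_2 = 0.4·π_1 + 0.6·π_2 + 0.5·π_3
Solving with the normalization constraint gives π = (0.2056, 0.5327, 0.2617).
So the stationary probability of square C is 0.5327.

0.5327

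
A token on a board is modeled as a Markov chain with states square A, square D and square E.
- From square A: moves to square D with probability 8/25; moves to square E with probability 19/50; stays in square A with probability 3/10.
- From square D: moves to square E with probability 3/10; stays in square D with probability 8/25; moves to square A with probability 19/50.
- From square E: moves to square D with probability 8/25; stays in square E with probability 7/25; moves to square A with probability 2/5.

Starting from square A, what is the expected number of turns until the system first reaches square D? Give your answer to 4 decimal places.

Let t(s) be the expected number of turns to first reach square D from state s, with t(square D) = 0. Conditioning on the first turn:
t(square A) = 1 + 0.3·t(square A) + 0.38·t(square E)
t(square E) = 1 + 0.4·t(square A) + 0.28·t(square E)
Solving: t(square A) = 3.1250, t(square E) = 3.1250.
Expected turns from square A to square D: 3.1250.

3.1250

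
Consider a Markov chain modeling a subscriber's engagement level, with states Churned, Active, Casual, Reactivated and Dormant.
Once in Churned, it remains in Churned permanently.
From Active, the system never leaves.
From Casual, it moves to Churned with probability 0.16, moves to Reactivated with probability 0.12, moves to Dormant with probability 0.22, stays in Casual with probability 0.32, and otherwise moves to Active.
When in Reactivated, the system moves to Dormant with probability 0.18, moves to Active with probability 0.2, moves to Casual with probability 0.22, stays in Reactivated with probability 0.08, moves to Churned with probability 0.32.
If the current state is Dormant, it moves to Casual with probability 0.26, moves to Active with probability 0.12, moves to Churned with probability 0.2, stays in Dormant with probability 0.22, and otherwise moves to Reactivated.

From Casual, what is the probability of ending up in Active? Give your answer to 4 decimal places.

Let h(s) be the probability of absorption at Active starting from transient state s. Then h(Active) = 1 and h(Churned) = 0. By first-step analysis:
h(Casual) = 0.16·0 + 0.18·1 + 0.32·h(Casual) + 0.12·h(Reactivated) + 0.22·h(Dormant)
h(Reactivated) = 0.32·0 + 0.2·1 + 0.22·h(Casual) + 0.08·h(Reactivated) + 0.18·h(Dormant)
h(Dormant) = 0.2·0 + 0.12·1 + 0.26·h(Casual) + 0.2·h(Reactivated) + 0.22·h(Dormant)
Solving: h(Casual) = 0.4723, h(Reactivated) = 0.4119, h(Dormant) = 0.4169.
Starting from Casual, the probability is 0.4723.

0.4723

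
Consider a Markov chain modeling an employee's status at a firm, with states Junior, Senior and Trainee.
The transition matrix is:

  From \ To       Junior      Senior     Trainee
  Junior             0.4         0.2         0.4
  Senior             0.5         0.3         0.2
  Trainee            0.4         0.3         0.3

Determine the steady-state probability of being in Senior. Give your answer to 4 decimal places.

0.2574

Let the stationary distribution be π with π = πP and π_1 + π_2 + π_3 = 1.
π_1 = 0.4·π_1 + 0.5·π_2 + 0.4·π_3
π_2 = 0.2·π_1 + 0.3·π_2 + 0.3·π_3
Solving with the normalization constraint gives π = (0.4257, 0.2574, 0.3168).
So the stationary probability of Senior is 0.2574.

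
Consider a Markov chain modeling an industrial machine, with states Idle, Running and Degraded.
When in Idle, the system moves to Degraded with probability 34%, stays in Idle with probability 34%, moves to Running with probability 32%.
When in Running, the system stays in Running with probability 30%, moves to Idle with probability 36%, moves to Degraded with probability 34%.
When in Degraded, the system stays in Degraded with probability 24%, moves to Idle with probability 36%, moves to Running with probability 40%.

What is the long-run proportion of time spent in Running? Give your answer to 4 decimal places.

0.3380

Let the stationary distribution be π with π = πP and π_1 + π_2 + π_3 = 1.
π_1 = 0.34·π_1 + 0.36·π_2 + 0.36·π_3
π_2 = 0.32·π_1 + 0.3·π_2 + 0.4·π_3
Solving with the normalization constraint gives π = (0.3529, 0.3380, 0.3091).
So the stationary probability of Running is 0.3380.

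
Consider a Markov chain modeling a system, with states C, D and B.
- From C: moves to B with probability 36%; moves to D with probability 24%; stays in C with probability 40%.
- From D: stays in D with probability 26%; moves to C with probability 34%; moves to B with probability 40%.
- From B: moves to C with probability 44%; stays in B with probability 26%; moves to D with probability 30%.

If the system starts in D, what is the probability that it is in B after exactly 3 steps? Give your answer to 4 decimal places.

0.3377

Propagate the distribution vector 3 steps from D.
After 0 steps: (0.0000, 1.0000, 0.0000)
After 1 step: (0.3400, 0.2600, 0.4000)
After 2 steps: (0.4004, 0.2692, 0.3304)
After 3 steps: (0.3971, 0.2652, 0.3377)
P(in B after 3 steps) = 0.3377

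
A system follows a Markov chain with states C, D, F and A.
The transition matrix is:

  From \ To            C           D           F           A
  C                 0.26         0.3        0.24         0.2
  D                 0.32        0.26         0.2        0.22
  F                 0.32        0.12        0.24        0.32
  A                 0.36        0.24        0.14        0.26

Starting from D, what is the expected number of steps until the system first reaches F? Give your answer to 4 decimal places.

5.0239

Let t(s) be the expected number of steps to first reach F from state s, with t(F) = 0. Conditioning on the first step:
t(C) = 1 + 0.26·t(C) + 0.3·t(D) + 0.2·t(A)
t(D) = 1 + 0.32·t(C) + 0.26·t(D) + 0.22·t(A)
t(A) = 1 + 0.36·t(C) + 0.24·t(D) + 0.26·t(A)
Solving: t(C) = 4.8285, t(D) = 5.0239, t(A) = 5.3297.
Expected steps from D to F: 5.0239.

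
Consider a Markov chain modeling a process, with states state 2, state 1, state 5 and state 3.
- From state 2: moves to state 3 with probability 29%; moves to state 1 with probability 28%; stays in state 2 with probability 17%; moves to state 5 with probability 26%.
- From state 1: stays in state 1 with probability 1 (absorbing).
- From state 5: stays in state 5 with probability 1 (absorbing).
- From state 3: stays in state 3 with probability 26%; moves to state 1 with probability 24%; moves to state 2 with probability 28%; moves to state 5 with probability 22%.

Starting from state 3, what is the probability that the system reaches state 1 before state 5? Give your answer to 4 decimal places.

0.5208

Let h(s) be the probability of absorption at state 1 starting from transient state s. Then h(state 1) = 1 and h(state 5) = 0. By first-step analysis:
h(state 2) = 0.17·h(state 2) + 0.28·1 + 0.26·0 + 0.29·h(state 3)
h(state 3) = 0.28·h(state 2) + 0.24·1 + 0.22·0 + 0.26·h(state 3)
Solving: h(state 2) = 0.5193, h(state 3) = 0.5208.
Starting from state 3, the probability is 0.5208.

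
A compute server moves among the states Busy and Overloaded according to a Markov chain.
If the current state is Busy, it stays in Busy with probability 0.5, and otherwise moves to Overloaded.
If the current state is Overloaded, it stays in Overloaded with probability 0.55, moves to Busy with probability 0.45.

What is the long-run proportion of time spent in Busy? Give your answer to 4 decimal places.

0.4737

Let the stationary distribution be π with π = πP and π_1 + π_2 = 1.
π_1 = 0.5·π_1 + 0.45·π_2
Solving with the normalization constraint gives π = (0.4737, 0.5263).
So the stationary probability of Busy is 0.4737.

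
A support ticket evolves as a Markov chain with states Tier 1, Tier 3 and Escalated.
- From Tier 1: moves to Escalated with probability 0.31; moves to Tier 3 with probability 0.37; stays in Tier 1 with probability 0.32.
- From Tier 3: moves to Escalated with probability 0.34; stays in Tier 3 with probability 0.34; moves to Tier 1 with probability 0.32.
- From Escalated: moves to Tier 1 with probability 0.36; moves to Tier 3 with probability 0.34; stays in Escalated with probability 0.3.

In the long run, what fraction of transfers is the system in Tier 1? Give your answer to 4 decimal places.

Let the stationary distribution be π with π = πP and π_1 + π_2 + π_3 = 1.
π_1 = 0.32·π_1 + 0.32·π_2 + 0.36·π_3
π_2 = 0.37·π_1 + 0.34·π_2 + 0.34·π_3
Solving with the normalization constraint gives π = (0.3327, 0.3500, 0.3173).
So the stationary probability of Tier 1 is 0.3327.

0.3327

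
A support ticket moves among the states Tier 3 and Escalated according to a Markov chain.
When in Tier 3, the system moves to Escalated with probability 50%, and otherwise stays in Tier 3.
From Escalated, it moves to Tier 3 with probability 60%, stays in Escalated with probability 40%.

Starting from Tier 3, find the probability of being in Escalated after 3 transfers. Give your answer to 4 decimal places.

0.4550

Propagate the distribution vector 3 transfers from Tier 3.
After 0 transfers: (1.0000, 0.0000)
After 1 transfer: (0.5000, 0.5000)
After 2 transfers: (0.5500, 0.4500)
After 3 transfers: (0.5450, 0.4550)
P(in Escalated after 3 transfers) = 0.4550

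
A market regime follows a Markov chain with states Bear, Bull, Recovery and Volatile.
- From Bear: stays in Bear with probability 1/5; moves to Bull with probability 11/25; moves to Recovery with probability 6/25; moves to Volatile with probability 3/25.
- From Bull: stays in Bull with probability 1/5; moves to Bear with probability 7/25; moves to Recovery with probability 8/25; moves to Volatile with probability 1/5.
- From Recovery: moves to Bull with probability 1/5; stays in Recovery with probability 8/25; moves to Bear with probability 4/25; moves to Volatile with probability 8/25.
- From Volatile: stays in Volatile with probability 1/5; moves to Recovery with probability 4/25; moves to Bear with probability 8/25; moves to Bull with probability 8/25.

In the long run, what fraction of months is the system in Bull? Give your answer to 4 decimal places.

Let the stationary distribution be π with π = πP and π_1 + π_2 + π_3 + π_4 = 1.
π_1 = 0.2·π_1 + 0.28·π_2 + 0.16·π_3 + 0.32·π_4
π_2 = 0.44·π_1 + 0.2·π_2 + 0.2·π_3 + 0.32·π_4
π_3 = 0.24·π_1 + 0.32·π_2 + 0.32·π_3 + 0.16·π_4
Solving with the normalization constraint gives π = (0.2375, 0.2826, 0.2669, 0.2130).
So the stationary probability of Bull is 0.2826.

0.2826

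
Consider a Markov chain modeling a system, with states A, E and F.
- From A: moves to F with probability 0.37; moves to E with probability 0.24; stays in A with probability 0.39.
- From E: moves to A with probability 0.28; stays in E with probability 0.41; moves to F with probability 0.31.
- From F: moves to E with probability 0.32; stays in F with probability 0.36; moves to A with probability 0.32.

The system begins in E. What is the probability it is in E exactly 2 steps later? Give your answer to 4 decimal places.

Sum over the intermediate state after 1 step:
P = P(E→A)·P(A→E) + P(E→E)·P(E→E) + P(E→F)·P(F→E)
  = 0.28×0.24 + 0.41×0.41 + 0.31×0.32
  = 0.0672 + 0.1681 + 0.0992 = 0.3345

0.3345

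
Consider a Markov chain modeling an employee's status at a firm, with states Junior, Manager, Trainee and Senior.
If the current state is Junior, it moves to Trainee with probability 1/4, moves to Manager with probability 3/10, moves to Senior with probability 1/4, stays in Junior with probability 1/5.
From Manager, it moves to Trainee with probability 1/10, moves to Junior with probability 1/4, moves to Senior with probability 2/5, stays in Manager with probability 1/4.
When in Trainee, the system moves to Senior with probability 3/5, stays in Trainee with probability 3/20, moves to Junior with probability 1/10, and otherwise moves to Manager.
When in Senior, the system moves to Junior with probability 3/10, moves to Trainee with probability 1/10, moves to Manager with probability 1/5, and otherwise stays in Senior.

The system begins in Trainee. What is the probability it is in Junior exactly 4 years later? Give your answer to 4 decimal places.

Propagate the distribution vector 4 years from Trainee.
After 0 years: (0.0000, 0.0000, 1.0000, 0.0000)
After 1 year: (0.1000, 0.1500, 0.1500, 0.6000)
After 2 years: (0.2525, 0.2100, 0.1225, 0.4150)
After 3 years: (0.2398, 0.2296, 0.1440, 0.3866)
After 4 years: (0.2357, 0.2283, 0.1432, 0.3928)
P(in Junior after 4 years) = 0.2357

0.2357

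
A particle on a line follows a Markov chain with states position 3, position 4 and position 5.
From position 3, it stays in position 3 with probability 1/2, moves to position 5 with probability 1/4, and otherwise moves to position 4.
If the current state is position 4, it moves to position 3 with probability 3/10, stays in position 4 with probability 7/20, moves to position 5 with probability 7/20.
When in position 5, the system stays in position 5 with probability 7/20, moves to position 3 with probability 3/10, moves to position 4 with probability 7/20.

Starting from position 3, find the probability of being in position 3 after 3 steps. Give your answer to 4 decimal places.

Propagate the distribution vector 3 steps from position 3.
After 0 steps: (1.0000, 0.0000, 0.0000)
After 1 step: (0.5000, 0.2500, 0.2500)
After 2 steps: (0.4000, 0.3000, 0.3000)
After 3 steps: (0.3800, 0.3100, 0.3100)
P(in position 3 after 3 steps) = 0.3800

0.3800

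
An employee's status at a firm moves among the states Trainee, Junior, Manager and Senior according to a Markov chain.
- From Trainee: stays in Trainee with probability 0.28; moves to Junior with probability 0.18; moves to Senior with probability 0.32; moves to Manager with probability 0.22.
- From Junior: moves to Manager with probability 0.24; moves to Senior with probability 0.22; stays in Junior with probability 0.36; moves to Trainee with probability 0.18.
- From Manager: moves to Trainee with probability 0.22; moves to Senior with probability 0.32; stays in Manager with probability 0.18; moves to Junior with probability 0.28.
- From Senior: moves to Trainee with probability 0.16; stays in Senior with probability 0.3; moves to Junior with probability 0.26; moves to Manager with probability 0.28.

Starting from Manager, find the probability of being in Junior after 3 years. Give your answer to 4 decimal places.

Propagate the distribution vector 3 years from Manager.
After 0 years: (0.0000, 0.0000, 1.0000, 0.0000)
After 1 year: (0.2200, 0.2800, 0.1800, 0.3200)
After 2 years: (0.2028, 0.2740, 0.2376, 0.2856)
After 3 years: (0.2041, 0.2759, 0.2331, 0.2869)
P(in Junior after 3 years) = 0.2759

0.2759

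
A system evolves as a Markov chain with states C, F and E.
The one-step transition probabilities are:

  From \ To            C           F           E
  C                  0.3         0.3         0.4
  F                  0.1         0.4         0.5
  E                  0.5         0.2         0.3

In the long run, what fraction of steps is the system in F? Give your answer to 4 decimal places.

Let the stationary distribution be π with π = πP and π_1 + π_2 + π_3 = 1.
π_1 = 0.3·π_1 + 0.1·π_2 + 0.5·π_3
π_2 = 0.3·π_1 + 0.4·π_2 + 0.2·π_3
Solving with the normalization constraint gives π = (0.3200, 0.2900, 0.3900).
So the stationary probability of F is 0.2900.

0.2900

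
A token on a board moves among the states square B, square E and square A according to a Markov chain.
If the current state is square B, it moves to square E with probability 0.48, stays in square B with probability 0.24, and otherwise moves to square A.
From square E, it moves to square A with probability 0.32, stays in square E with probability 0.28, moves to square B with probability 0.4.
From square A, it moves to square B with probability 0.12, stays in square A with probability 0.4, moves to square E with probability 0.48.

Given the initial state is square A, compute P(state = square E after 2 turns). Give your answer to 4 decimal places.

0.3840

Sum over the intermediate state after 1 turn:
P = P(square A→square B)·P(square B→square E) + P(square A→square E)·P(square E→square E) + P(square A→square A)·P(square A→square E)
  = 0.12×0.48 + 0.48×0.28 + 0.4×0.48
  = 0.0576 + 0.1344 + 0.1920 = 0.3840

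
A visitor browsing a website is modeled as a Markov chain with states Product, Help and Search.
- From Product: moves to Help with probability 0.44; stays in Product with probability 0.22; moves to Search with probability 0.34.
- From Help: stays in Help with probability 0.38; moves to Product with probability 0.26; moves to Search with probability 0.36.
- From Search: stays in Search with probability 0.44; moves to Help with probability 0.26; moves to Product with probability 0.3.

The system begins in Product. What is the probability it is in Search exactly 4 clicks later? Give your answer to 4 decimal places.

Propagate the distribution vector 4 clicks from Product.
After 0 clicks: (1.0000, 0.0000, 0.0000)
After 1 click: (0.2200, 0.4400, 0.3400)
After 2 clicks: (0.2648, 0.3524, 0.3828)
After 3 clicks: (0.2647, 0.3500, 0.3853)
After 4 clicks: (0.2648, 0.3496, 0.3855)
P(in Search after 4 clicks) = 0.3855

0.3855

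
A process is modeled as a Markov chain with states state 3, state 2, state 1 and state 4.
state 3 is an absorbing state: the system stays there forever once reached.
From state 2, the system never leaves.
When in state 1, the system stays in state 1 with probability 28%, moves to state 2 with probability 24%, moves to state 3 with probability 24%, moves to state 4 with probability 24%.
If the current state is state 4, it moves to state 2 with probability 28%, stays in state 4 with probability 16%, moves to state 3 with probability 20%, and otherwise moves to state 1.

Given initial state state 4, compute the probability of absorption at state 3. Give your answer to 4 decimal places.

0.4444

Let h(s) be the probability of absorption at state 3 starting from transient state s. Then h(state 3) = 1 and h(state 2) = 0. By first-step analysis:
h(state 1) = 0.24·1 + 0.24·0 + 0.28·h(state 1) + 0.24·h(state 4)
h(state 4) = 0.2·1 + 0.28·0 + 0.36·h(state 1) + 0.16·h(state 4)
Solving: h(state 1) = 0.4815, h(state 4) = 0.4444.
Starting from state 4, the probability is 0.4444.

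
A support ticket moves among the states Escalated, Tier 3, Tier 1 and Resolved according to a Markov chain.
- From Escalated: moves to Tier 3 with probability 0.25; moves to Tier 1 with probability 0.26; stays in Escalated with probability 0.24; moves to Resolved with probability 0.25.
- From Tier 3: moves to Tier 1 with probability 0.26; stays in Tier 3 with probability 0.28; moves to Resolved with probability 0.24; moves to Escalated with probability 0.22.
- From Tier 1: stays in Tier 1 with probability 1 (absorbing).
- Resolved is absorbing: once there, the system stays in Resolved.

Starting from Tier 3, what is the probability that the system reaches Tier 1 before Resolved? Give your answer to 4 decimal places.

0.5177

Let h(s) be the probability of absorption at Tier 1 starting from transient state s. Then h(Tier 1) = 1 and h(Resolved) = 0. By first-step analysis:
h(Escalated) = 0.24·h(Escalated) + 0.25·h(Tier 3) + 0.26·1 + 0.25·0
h(Tier 3) = 0.22·h(Escalated) + 0.28·h(Tier 3) + 0.26·1 + 0.24·0
Solving: h(Escalated) = 0.5124, h(Tier 3) = 0.5177.
Starting from Tier 3, the probability is 0.5177.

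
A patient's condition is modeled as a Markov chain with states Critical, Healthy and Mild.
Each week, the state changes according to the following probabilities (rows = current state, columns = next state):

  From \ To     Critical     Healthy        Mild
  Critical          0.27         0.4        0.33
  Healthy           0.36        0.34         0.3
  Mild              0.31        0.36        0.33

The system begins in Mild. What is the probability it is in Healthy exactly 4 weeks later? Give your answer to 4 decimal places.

0.3653

Propagate the distribution vector 4 weeks from Mild.
After 0 weeks: (0.0000, 0.0000, 1.0000)
After 1 week: (0.3100, 0.3600, 0.3300)
After 2 weeks: (0.3156, 0.3652, 0.3192)
After 3 weeks: (0.3156, 0.3653, 0.3190)
After 4 weeks: (0.3156, 0.3653, 0.3190)
P(in Healthy after 4 weeks) = 0.3653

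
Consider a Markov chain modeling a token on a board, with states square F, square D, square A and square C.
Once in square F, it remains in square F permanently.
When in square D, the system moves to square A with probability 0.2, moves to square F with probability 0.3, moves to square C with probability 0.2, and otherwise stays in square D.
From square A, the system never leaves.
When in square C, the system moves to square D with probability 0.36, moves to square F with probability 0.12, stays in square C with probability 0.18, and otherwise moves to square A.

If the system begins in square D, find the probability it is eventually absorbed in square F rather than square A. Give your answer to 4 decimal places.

Let h(s) be the probability of absorption at square F starting from transient state s. Then h(square F) = 1 and h(square A) = 0. By first-step analysis:
h(square D) = 0.3·1 + 0.3·h(square D) + 0.2·0 + 0.2·h(square C)
h(square C) = 0.12·1 + 0.36·h(square D) + 0.34·0 + 0.18·h(square C)
Solving: h(square D) = 0.5378, h(square C) = 0.3825.
Starting from square D, the probability is 0.5378.

0.5378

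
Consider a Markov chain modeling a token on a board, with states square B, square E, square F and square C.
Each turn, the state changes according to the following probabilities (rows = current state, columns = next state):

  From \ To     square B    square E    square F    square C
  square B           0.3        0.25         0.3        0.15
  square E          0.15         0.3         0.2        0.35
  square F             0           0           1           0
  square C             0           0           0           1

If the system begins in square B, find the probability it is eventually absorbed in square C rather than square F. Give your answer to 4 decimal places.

Let h(s) be the probability of absorption at square C starting from transient state s. Then h(square C) = 1 and h(square F) = 0. By first-step analysis:
h(square B) = 0.3·h(square B) + 0.25·h(square E) + 0.3·0 + 0.15·1
h(square E) = 0.15·h(square B) + 0.3·h(square E) + 0.2·0 + 0.35·1
Solving: h(square B) = 0.4254, h(square E) = 0.5912.
Starting from square B, the probability is 0.4254.

0.4254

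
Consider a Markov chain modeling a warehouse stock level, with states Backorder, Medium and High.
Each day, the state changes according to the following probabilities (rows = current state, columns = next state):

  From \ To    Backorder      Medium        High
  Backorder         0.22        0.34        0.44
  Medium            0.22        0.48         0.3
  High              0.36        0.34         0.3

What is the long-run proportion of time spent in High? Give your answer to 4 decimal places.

0.3374

Let the stationary distribution be π with π = πP and π_1 + π_2 + π_3 = 1.
π_1 = 0.22·π_1 + 0.22·π_2 + 0.36·π_3
π_2 = 0.34·π_1 + 0.48·π_2 + 0.34·π_3
Solving with the normalization constraint gives π = (0.2672, 0.3953, 0.3374).
So the stationary probability of High is 0.3374.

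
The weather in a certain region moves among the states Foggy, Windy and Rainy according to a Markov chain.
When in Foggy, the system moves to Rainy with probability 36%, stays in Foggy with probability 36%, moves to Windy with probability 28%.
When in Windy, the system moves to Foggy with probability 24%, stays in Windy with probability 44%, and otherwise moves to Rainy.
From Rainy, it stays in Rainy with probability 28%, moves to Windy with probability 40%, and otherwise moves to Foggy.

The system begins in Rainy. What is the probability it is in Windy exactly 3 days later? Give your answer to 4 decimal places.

0.3790

Propagate the distribution vector 3 days from Rainy.
After 0 days: (0.0000, 0.0000, 1.0000)
After 1 day: (0.3200, 0.4000, 0.2800)
After 2 days: (0.3008, 0.3776, 0.3216)
After 3 days: (0.3018, 0.3790, 0.3192)
P(in Windy after 3 days) = 0.3790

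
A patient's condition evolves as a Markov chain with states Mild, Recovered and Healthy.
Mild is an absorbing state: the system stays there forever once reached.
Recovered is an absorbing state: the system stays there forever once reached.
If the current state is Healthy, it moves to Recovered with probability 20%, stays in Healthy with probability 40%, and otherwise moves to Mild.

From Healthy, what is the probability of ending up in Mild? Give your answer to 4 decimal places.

0.6667

Let h(s) be the probability of absorption at Mild starting from transient state s. Then h(Mild) = 1 and h(Recovered) = 0. By first-step analysis:
h(Healthy) = 0.4·1 + 0.2·0 + 0.4·h(Healthy)
Solving: h(Healthy) = 0.6667.
Starting from Healthy, the probability is 0.6667.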